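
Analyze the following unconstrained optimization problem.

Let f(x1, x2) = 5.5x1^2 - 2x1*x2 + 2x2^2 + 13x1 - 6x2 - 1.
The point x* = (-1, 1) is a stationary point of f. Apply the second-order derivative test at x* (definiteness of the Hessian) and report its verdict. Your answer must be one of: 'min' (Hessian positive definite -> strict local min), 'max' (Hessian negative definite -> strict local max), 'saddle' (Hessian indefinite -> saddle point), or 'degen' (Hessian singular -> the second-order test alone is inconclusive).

Compute the Hessian H = grad^2 f:
  H = [[11, -2], [-2, 4]]
Verify stationarity: grad f(x*) = H x* + g = (0, 0).
Eigenvalues of H: 3.4689, 11.5311.
Both eigenvalues > 0, so H is positive definite -> x* is a strict local min.

min


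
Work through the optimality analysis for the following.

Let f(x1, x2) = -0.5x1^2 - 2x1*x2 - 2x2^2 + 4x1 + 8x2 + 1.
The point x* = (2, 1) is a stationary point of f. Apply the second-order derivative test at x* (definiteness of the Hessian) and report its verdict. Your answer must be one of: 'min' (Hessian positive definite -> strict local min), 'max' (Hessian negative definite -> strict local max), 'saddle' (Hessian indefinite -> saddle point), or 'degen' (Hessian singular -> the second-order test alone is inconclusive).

Compute the Hessian H = grad^2 f:
  H = [[-1, -2], [-2, -4]]
Verify stationarity: grad f(x*) = H x* + g = (0, 0).
Eigenvalues of H: -5, 0.
H has a zero eigenvalue (singular; negative semidefinite but not definite), so H is neither positive definite, negative definite, nor indefinite. The second-order test alone is inconclusive -> degen.
(Indeed, f is constant along the null direction of H through x*, so x* is not a strict local extremum.)

degen


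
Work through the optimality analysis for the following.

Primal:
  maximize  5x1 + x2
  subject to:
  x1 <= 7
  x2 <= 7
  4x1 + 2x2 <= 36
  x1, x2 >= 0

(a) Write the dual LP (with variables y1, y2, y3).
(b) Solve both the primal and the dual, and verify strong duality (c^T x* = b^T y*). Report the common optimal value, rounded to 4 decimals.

The standard primal-dual pair for 'max c^T x s.t. A x <= b, x >= 0' is:
  Dual:  min b^T y  s.t.  A^T y >= c,  y >= 0.

So the dual LP is:
  minimize  7y1 + 7y2 + 36y3
  subject to:
    y1 + 4y3 >= 5
    y2 + 2y3 >= 1
    y1, y2, y3 >= 0

Solving the primal: x* = (7, 4).
  primal value c^T x* = 39.
Solving the dual: y* = (3, 0, 0.5).
  dual value b^T y* = 39.
Strong duality: c^T x* = b^T y*. Confirmed.

39


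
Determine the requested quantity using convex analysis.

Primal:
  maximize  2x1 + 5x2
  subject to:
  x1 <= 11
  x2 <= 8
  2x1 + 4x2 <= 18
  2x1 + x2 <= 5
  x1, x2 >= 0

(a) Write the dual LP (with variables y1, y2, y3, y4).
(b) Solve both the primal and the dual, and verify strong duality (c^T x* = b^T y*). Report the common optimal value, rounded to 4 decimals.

The standard primal-dual pair for 'max c^T x s.t. A x <= b, x >= 0' is:
  Dual:  min b^T y  s.t.  A^T y >= c,  y >= 0.

So the dual LP is:
  minimize  11y1 + 8y2 + 18y3 + 5y4
  subject to:
    y1 + 2y3 + 2y4 >= 2
    y2 + 4y3 + y4 >= 5
    y1, y2, y3, y4 >= 0

Solving the primal: x* = (0, 4.5).
  primal value c^T x* = 22.5.
Solving the dual: y* = (0, 0, 1.25, 0).
  dual value b^T y* = 22.5.
Strong duality: c^T x* = b^T y*. Confirmed.

22.5


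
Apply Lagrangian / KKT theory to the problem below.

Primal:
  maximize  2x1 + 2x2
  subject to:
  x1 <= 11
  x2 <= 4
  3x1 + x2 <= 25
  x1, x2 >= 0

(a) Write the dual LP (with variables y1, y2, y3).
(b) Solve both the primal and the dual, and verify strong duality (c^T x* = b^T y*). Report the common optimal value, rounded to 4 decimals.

The standard primal-dual pair for 'max c^T x s.t. A x <= b, x >= 0' is:
  Dual:  min b^T y  s.t.  A^T y >= c,  y >= 0.

So the dual LP is:
  minimize  11y1 + 4y2 + 25y3
  subject to:
    y1 + 3y3 >= 2
    y2 + y3 >= 2
    y1, y2, y3 >= 0

Solving the primal: x* = (7, 4).
  primal value c^T x* = 22.
Solving the dual: y* = (0, 1.3333, 0.6667).
  dual value b^T y* = 22.
Strong duality: c^T x* = b^T y*. Confirmed.

22


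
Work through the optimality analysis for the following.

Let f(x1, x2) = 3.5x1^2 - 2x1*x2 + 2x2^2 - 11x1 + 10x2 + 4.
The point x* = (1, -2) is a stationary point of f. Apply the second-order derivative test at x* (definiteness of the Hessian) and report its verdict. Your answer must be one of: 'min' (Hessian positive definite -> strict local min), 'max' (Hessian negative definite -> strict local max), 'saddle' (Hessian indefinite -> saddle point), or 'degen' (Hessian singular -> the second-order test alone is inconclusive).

Compute the Hessian H = grad^2 f:
  H = [[7, -2], [-2, 4]]
Verify stationarity: grad f(x*) = H x* + g = (0, 0).
Eigenvalues of H: 3, 8.
Both eigenvalues > 0, so H is positive definite -> x* is a strict local min.

min


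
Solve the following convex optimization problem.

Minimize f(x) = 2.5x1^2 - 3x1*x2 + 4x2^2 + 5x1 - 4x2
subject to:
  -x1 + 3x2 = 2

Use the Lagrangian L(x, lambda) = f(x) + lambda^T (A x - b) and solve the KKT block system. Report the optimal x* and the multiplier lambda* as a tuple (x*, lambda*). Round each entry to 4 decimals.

Form the Lagrangian:
  L(x, lambda) = (1/2) x^T Q x + c^T x + lambda^T (A x - b)
Stationarity (grad_x L = 0): Q x + c + A^T lambda = 0.
Primal feasibility: A x = b.

This gives the KKT block system:
  [ Q   A^T ] [ x     ]   [-c ]
  [ A    0  ] [ lambda ] = [ b ]

Solving the linear system:
  x*      = (-0.8857, 0.3714)
  lambda* = (-0.5429)
  f(x*)   = -2.4143

x* = (-0.8857, 0.3714), lambda* = (-0.5429)


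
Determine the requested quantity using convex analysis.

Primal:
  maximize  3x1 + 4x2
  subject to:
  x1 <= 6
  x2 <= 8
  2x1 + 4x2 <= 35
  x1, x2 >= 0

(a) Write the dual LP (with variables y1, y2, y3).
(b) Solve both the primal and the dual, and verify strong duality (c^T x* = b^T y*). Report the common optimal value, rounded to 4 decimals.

The standard primal-dual pair for 'max c^T x s.t. A x <= b, x >= 0' is:
  Dual:  min b^T y  s.t.  A^T y >= c,  y >= 0.

So the dual LP is:
  minimize  6y1 + 8y2 + 35y3
  subject to:
    y1 + 2y3 >= 3
    y2 + 4y3 >= 4
    y1, y2, y3 >= 0

Solving the primal: x* = (6, 5.75).
  primal value c^T x* = 41.
Solving the dual: y* = (1, 0, 1).
  dual value b^T y* = 41.
Strong duality: c^T x* = b^T y*. Confirmed.

41


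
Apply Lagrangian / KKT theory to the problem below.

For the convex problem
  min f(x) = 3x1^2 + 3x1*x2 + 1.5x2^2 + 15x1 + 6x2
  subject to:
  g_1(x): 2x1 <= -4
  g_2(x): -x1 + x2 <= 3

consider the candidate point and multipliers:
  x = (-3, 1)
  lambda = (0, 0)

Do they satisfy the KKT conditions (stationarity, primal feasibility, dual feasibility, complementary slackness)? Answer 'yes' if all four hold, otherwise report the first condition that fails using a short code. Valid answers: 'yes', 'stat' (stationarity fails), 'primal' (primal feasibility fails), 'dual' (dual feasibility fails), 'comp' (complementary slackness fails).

Gradient of f: grad f(x) = Q x + c = (0, 0)
Constraint values g_i(x) = a_i^T x - b_i:
  g_1((-3, 1)) = -2
  g_2((-3, 1)) = 1
Stationarity residual: grad f(x) + sum_i lambda_i a_i = (0, 0)
  -> stationarity OK
Primal feasibility (all g_i <= 0): FAILS
Dual feasibility (all lambda_i >= 0): OK
Complementary slackness (lambda_i * g_i(x) = 0 for all i): OK

Verdict: the first failing condition is primal_feasibility -> primal.

primal


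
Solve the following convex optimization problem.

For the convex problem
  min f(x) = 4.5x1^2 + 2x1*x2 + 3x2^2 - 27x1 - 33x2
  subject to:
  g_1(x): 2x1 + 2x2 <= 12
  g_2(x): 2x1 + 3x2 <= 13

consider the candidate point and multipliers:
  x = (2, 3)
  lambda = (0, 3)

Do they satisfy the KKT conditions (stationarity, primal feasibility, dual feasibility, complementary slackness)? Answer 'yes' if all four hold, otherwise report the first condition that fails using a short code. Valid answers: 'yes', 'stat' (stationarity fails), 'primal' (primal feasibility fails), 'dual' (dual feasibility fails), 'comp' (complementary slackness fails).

Gradient of f: grad f(x) = Q x + c = (-3, -11)
Constraint values g_i(x) = a_i^T x - b_i:
  g_1((2, 3)) = -2
  g_2((2, 3)) = 0
Stationarity residual: grad f(x) + sum_i lambda_i a_i = (3, -2)
  -> stationarity FAILS
Primal feasibility (all g_i <= 0): OK
Dual feasibility (all lambda_i >= 0): OK
Complementary slackness (lambda_i * g_i(x) = 0 for all i): OK

Verdict: the first failing condition is stationarity -> stat.

stat


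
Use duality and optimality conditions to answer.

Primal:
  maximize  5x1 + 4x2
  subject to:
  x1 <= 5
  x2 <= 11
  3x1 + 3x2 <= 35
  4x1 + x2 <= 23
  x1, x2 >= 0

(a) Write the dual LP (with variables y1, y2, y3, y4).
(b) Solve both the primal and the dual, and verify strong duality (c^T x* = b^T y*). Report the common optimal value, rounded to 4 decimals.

The standard primal-dual pair for 'max c^T x s.t. A x <= b, x >= 0' is:
  Dual:  min b^T y  s.t.  A^T y >= c,  y >= 0.

So the dual LP is:
  minimize  5y1 + 11y2 + 35y3 + 23y4
  subject to:
    y1 + 3y3 + 4y4 >= 5
    y2 + 3y3 + y4 >= 4
    y1, y2, y3, y4 >= 0

Solving the primal: x* = (3.7778, 7.8889).
  primal value c^T x* = 50.4444.
Solving the dual: y* = (0, 0, 1.2222, 0.3333).
  dual value b^T y* = 50.4444.
Strong duality: c^T x* = b^T y*. Confirmed.

50.4444


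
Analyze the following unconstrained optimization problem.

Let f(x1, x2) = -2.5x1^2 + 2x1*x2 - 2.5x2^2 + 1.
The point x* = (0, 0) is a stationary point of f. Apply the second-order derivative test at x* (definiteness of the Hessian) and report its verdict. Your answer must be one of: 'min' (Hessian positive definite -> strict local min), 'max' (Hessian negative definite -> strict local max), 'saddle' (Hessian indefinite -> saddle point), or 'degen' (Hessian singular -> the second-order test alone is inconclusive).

Compute the Hessian H = grad^2 f:
  H = [[-5, 2], [2, -5]]
Verify stationarity: grad f(x*) = H x* + g = (0, 0).
Eigenvalues of H: -7, -3.
Both eigenvalues < 0, so H is negative definite -> x* is a strict local max.

max


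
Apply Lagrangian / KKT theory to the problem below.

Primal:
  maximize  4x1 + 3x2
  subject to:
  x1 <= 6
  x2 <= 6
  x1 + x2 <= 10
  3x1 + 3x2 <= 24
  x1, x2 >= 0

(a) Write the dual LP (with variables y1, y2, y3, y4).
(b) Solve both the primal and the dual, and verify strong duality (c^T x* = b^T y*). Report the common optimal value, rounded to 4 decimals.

The standard primal-dual pair for 'max c^T x s.t. A x <= b, x >= 0' is:
  Dual:  min b^T y  s.t.  A^T y >= c,  y >= 0.

So the dual LP is:
  minimize  6y1 + 6y2 + 10y3 + 24y4
  subject to:
    y1 + y3 + 3y4 >= 4
    y2 + y3 + 3y4 >= 3
    y1, y2, y3, y4 >= 0

Solving the primal: x* = (6, 2).
  primal value c^T x* = 30.
Solving the dual: y* = (1, 0, 0, 1).
  dual value b^T y* = 30.
Strong duality: c^T x* = b^T y*. Confirmed.

30


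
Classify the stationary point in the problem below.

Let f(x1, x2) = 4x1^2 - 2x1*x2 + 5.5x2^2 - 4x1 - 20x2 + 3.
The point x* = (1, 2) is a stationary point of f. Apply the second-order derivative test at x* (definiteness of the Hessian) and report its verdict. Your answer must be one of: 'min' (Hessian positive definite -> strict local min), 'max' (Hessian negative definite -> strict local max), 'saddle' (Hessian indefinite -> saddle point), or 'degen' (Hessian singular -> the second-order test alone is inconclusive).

Compute the Hessian H = grad^2 f:
  H = [[8, -2], [-2, 11]]
Verify stationarity: grad f(x*) = H x* + g = (0, 0).
Eigenvalues of H: 7, 12.
Both eigenvalues > 0, so H is positive definite -> x* is a strict local min.

min


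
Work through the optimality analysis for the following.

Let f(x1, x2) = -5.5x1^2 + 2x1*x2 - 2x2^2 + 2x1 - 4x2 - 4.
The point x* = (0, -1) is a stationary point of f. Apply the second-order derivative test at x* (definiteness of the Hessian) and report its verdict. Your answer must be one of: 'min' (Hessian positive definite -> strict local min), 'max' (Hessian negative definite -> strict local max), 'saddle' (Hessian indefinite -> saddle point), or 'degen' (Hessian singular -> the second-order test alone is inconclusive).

Compute the Hessian H = grad^2 f:
  H = [[-11, 2], [2, -4]]
Verify stationarity: grad f(x*) = H x* + g = (0, 0).
Eigenvalues of H: -11.5311, -3.4689.
Both eigenvalues < 0, so H is negative definite -> x* is a strict local max.

max


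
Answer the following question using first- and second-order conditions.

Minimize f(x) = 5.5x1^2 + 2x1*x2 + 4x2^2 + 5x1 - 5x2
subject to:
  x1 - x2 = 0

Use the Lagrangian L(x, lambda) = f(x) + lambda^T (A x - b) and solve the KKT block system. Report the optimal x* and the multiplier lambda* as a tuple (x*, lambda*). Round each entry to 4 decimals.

Form the Lagrangian:
  L(x, lambda) = (1/2) x^T Q x + c^T x + lambda^T (A x - b)
Stationarity (grad_x L = 0): Q x + c + A^T lambda = 0.
Primal feasibility: A x = b.

This gives the KKT block system:
  [ Q   A^T ] [ x     ]   [-c ]
  [ A    0  ] [ lambda ] = [ b ]

Solving the linear system:
  x*      = (0, 0)
  lambda* = (-5)
  f(x*)   = 0

x* = (0, 0), lambda* = (-5)


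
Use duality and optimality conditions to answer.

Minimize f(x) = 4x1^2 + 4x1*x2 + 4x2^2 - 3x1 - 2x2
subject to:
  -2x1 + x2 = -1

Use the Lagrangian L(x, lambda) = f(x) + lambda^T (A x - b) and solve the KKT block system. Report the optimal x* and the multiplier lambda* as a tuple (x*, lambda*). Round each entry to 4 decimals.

Form the Lagrangian:
  L(x, lambda) = (1/2) x^T Q x + c^T x + lambda^T (A x - b)
Stationarity (grad_x L = 0): Q x + c + A^T lambda = 0.
Primal feasibility: A x = b.

This gives the KKT block system:
  [ Q   A^T ] [ x     ]   [-c ]
  [ A    0  ] [ lambda ] = [ b ]

Solving the linear system:
  x*      = (0.4821, -0.0357)
  lambda* = (0.3571)
  f(x*)   = -0.5089

x* = (0.4821, -0.0357), lambda* = (0.3571)


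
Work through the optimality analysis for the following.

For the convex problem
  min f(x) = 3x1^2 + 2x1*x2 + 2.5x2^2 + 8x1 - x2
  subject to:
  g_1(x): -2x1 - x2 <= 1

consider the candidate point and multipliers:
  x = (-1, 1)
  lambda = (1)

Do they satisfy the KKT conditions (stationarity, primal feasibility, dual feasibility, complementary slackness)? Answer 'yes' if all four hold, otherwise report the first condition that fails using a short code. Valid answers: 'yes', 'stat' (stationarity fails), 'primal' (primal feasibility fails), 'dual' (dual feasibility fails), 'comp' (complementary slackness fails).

Gradient of f: grad f(x) = Q x + c = (4, 2)
Constraint values g_i(x) = a_i^T x - b_i:
  g_1((-1, 1)) = 0
Stationarity residual: grad f(x) + sum_i lambda_i a_i = (2, 1)
  -> stationarity FAILS
Primal feasibility (all g_i <= 0): OK
Dual feasibility (all lambda_i >= 0): OK
Complementary slackness (lambda_i * g_i(x) = 0 for all i): OK

Verdict: the first failing condition is stationarity -> stat.

stat


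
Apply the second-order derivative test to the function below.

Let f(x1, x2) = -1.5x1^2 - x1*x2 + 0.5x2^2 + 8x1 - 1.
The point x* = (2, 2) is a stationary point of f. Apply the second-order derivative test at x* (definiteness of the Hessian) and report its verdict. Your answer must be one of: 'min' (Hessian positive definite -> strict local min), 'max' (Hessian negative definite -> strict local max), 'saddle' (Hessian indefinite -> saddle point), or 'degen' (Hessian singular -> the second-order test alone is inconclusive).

Compute the Hessian H = grad^2 f:
  H = [[-3, -1], [-1, 1]]
Verify stationarity: grad f(x*) = H x* + g = (0, 0).
Eigenvalues of H: -3.2361, 1.2361.
Eigenvalues have mixed signs, so H is indefinite -> x* is a saddle point.

saddle


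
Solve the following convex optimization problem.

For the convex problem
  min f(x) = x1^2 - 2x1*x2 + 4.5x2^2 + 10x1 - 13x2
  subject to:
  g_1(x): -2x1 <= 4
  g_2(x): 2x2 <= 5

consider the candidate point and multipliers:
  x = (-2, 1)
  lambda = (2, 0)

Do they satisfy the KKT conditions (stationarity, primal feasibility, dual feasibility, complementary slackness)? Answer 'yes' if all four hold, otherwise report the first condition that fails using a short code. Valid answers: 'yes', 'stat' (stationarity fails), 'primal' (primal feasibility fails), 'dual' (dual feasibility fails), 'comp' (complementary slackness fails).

Gradient of f: grad f(x) = Q x + c = (4, 0)
Constraint values g_i(x) = a_i^T x - b_i:
  g_1((-2, 1)) = 0
  g_2((-2, 1)) = -3
Stationarity residual: grad f(x) + sum_i lambda_i a_i = (0, 0)
  -> stationarity OK
Primal feasibility (all g_i <= 0): OK
Dual feasibility (all lambda_i >= 0): OK
Complementary slackness (lambda_i * g_i(x) = 0 for all i): OK

Verdict: yes, KKT holds.

yes


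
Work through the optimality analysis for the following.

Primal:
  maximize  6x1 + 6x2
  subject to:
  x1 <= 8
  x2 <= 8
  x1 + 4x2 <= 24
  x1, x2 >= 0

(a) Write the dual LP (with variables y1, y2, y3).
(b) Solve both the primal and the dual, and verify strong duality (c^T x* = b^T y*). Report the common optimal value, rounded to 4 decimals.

The standard primal-dual pair for 'max c^T x s.t. A x <= b, x >= 0' is:
  Dual:  min b^T y  s.t.  A^T y >= c,  y >= 0.

So the dual LP is:
  minimize  8y1 + 8y2 + 24y3
  subject to:
    y1 + y3 >= 6
    y2 + 4y3 >= 6
    y1, y2, y3 >= 0

Solving the primal: x* = (8, 4).
  primal value c^T x* = 72.
Solving the dual: y* = (4.5, 0, 1.5).
  dual value b^T y* = 72.
Strong duality: c^T x* = b^T y*. Confirmed.

72


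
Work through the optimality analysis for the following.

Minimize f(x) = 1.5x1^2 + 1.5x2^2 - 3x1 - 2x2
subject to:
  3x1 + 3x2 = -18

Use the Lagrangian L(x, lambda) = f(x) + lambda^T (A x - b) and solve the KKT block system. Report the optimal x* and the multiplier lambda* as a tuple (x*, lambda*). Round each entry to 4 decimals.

Form the Lagrangian:
  L(x, lambda) = (1/2) x^T Q x + c^T x + lambda^T (A x - b)
Stationarity (grad_x L = 0): Q x + c + A^T lambda = 0.
Primal feasibility: A x = b.

This gives the KKT block system:
  [ Q   A^T ] [ x     ]   [-c ]
  [ A    0  ] [ lambda ] = [ b ]

Solving the linear system:
  x*      = (-2.8333, -3.1667)
  lambda* = (3.8333)
  f(x*)   = 41.9167

x* = (-2.8333, -3.1667), lambda* = (3.8333)


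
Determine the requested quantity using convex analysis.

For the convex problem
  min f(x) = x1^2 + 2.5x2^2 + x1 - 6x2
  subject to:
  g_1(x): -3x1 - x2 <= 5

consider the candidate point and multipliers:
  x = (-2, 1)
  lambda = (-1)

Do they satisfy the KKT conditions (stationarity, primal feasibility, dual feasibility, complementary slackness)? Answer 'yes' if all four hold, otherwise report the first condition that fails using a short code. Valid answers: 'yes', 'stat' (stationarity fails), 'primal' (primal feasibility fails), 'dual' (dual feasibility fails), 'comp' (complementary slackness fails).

Gradient of f: grad f(x) = Q x + c = (-3, -1)
Constraint values g_i(x) = a_i^T x - b_i:
  g_1((-2, 1)) = 0
Stationarity residual: grad f(x) + sum_i lambda_i a_i = (0, 0)
  -> stationarity OK
Primal feasibility (all g_i <= 0): OK
Dual feasibility (all lambda_i >= 0): FAILS
Complementary slackness (lambda_i * g_i(x) = 0 for all i): OK

Verdict: the first failing condition is dual_feasibility -> dual.

dual


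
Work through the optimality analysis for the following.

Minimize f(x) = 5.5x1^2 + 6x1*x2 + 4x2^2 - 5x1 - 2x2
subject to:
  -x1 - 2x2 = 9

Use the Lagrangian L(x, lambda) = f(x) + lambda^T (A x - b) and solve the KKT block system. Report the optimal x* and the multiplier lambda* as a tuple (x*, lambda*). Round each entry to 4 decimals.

Form the Lagrangian:
  L(x, lambda) = (1/2) x^T Q x + c^T x + lambda^T (A x - b)
Stationarity (grad_x L = 0): Q x + c + A^T lambda = 0.
Primal feasibility: A x = b.

This gives the KKT block system:
  [ Q   A^T ] [ x     ]   [-c ]
  [ A    0  ] [ lambda ] = [ b ]

Solving the linear system:
  x*      = (1.8571, -5.4286)
  lambda* = (-17.1429)
  f(x*)   = 77.9286

x* = (1.8571, -5.4286), lambda* = (-17.1429)


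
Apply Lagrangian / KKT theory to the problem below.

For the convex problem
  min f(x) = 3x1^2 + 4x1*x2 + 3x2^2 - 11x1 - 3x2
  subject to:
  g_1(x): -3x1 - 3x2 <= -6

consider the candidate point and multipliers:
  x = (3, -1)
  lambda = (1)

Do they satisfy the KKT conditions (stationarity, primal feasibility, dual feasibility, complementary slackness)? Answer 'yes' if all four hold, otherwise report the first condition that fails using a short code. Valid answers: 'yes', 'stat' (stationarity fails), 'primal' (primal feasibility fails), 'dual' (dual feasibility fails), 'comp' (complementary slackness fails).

Gradient of f: grad f(x) = Q x + c = (3, 3)
Constraint values g_i(x) = a_i^T x - b_i:
  g_1((3, -1)) = 0
Stationarity residual: grad f(x) + sum_i lambda_i a_i = (0, 0)
  -> stationarity OK
Primal feasibility (all g_i <= 0): OK
Dual feasibility (all lambda_i >= 0): OK
Complementary slackness (lambda_i * g_i(x) = 0 for all i): OK

Verdict: yes, KKT holds.

yes


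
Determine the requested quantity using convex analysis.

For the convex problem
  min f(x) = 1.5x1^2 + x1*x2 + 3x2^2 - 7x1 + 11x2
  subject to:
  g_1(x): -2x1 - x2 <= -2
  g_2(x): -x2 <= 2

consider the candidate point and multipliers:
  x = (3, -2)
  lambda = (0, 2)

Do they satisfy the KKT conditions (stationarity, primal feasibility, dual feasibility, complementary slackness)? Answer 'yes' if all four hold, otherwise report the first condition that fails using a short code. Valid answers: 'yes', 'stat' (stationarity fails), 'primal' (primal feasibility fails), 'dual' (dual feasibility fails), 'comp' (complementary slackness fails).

Gradient of f: grad f(x) = Q x + c = (0, 2)
Constraint values g_i(x) = a_i^T x - b_i:
  g_1((3, -2)) = -2
  g_2((3, -2)) = 0
Stationarity residual: grad f(x) + sum_i lambda_i a_i = (0, 0)
  -> stationarity OK
Primal feasibility (all g_i <= 0): OK
Dual feasibility (all lambda_i >= 0): OK
Complementary slackness (lambda_i * g_i(x) = 0 for all i): OK

Verdict: yes, KKT holds.

yes


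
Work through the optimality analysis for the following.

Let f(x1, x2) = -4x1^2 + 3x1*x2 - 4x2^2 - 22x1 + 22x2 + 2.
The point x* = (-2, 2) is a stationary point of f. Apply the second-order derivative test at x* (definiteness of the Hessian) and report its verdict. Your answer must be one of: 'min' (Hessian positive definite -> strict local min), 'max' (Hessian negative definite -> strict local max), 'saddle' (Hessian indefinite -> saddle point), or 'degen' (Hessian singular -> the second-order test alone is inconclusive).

Compute the Hessian H = grad^2 f:
  H = [[-8, 3], [3, -8]]
Verify stationarity: grad f(x*) = H x* + g = (0, 0).
Eigenvalues of H: -11, -5.
Both eigenvalues < 0, so H is negative definite -> x* is a strict local max.

max


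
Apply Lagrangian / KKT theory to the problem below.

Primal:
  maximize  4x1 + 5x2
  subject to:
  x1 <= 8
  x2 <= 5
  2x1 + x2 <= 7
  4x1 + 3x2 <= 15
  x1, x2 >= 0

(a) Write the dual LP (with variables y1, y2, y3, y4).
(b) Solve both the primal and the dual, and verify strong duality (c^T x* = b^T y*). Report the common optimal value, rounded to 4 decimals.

The standard primal-dual pair for 'max c^T x s.t. A x <= b, x >= 0' is:
  Dual:  min b^T y  s.t.  A^T y >= c,  y >= 0.

So the dual LP is:
  minimize  8y1 + 5y2 + 7y3 + 15y4
  subject to:
    y1 + 2y3 + 4y4 >= 4
    y2 + y3 + 3y4 >= 5
    y1, y2, y3, y4 >= 0

Solving the primal: x* = (0, 5).
  primal value c^T x* = 25.
Solving the dual: y* = (0, 2, 0, 1).
  dual value b^T y* = 25.
Strong duality: c^T x* = b^T y*. Confirmed.

25


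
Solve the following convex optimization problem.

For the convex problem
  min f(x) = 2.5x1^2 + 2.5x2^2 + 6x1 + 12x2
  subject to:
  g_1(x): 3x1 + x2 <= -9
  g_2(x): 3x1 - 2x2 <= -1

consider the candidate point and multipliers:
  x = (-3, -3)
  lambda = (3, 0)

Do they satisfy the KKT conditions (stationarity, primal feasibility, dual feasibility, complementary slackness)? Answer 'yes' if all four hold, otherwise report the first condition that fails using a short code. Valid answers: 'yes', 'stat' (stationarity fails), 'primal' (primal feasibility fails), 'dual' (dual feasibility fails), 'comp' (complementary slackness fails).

Gradient of f: grad f(x) = Q x + c = (-9, -3)
Constraint values g_i(x) = a_i^T x - b_i:
  g_1((-3, -3)) = -3
  g_2((-3, -3)) = -2
Stationarity residual: grad f(x) + sum_i lambda_i a_i = (0, 0)
  -> stationarity OK
Primal feasibility (all g_i <= 0): OK
Dual feasibility (all lambda_i >= 0): OK
Complementary slackness (lambda_i * g_i(x) = 0 for all i): FAILS

Verdict: the first failing condition is complementary_slackness -> comp.

comp


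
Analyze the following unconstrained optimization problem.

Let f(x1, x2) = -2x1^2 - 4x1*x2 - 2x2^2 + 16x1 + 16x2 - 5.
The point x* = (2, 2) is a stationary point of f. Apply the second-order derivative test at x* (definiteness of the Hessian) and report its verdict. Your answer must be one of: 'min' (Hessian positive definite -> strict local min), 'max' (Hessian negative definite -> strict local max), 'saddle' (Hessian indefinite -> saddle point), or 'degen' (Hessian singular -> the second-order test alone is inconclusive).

Compute the Hessian H = grad^2 f:
  H = [[-4, -4], [-4, -4]]
Verify stationarity: grad f(x*) = H x* + g = (0, 0).
Eigenvalues of H: -8, 0.
H has a zero eigenvalue (singular; negative semidefinite but not definite), so H is neither positive definite, negative definite, nor indefinite. The second-order test alone is inconclusive -> degen.
(Indeed, f is constant along the null direction of H through x*, so x* is not a strict local extremum.)

degen


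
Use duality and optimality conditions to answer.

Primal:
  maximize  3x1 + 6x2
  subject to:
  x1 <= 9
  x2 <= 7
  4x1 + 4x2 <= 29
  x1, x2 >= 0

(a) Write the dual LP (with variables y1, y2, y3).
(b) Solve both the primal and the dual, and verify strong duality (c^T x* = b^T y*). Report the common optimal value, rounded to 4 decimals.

The standard primal-dual pair for 'max c^T x s.t. A x <= b, x >= 0' is:
  Dual:  min b^T y  s.t.  A^T y >= c,  y >= 0.

So the dual LP is:
  minimize  9y1 + 7y2 + 29y3
  subject to:
    y1 + 4y3 >= 3
    y2 + 4y3 >= 6
    y1, y2, y3 >= 0

Solving the primal: x* = (0.25, 7).
  primal value c^T x* = 42.75.
Solving the dual: y* = (0, 3, 0.75).
  dual value b^T y* = 42.75.
Strong duality: c^T x* = b^T y*. Confirmed.

42.75


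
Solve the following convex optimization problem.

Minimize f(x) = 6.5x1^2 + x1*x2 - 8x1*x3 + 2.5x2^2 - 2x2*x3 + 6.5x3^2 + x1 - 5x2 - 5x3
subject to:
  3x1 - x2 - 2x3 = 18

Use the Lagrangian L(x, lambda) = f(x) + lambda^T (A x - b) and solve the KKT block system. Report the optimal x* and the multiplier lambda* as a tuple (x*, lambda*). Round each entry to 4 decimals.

Form the Lagrangian:
  L(x, lambda) = (1/2) x^T Q x + c^T x + lambda^T (A x - b)
Stationarity (grad_x L = 0): Q x + c + A^T lambda = 0.
Primal feasibility: A x = b.

This gives the KKT block system:
  [ Q   A^T ] [ x     ]   [-c ]
  [ A    0  ] [ lambda ] = [ b ]

Solving the linear system:
  x*      = (4.3622, -3.9213, -0.4961)
  lambda* = (-19.252)
  f(x*)   = 186.4921

x* = (4.3622, -3.9213, -0.4961), lambda* = (-19.252)


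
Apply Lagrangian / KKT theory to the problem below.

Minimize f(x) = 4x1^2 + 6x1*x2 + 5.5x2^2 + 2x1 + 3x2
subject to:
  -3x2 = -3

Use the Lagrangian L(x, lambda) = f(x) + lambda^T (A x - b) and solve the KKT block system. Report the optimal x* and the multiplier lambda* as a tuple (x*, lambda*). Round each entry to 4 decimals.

Form the Lagrangian:
  L(x, lambda) = (1/2) x^T Q x + c^T x + lambda^T (A x - b)
Stationarity (grad_x L = 0): Q x + c + A^T lambda = 0.
Primal feasibility: A x = b.

This gives the KKT block system:
  [ Q   A^T ] [ x     ]   [-c ]
  [ A    0  ] [ lambda ] = [ b ]

Solving the linear system:
  x*      = (-1, 1)
  lambda* = (2.6667)
  f(x*)   = 4.5

x* = (-1, 1), lambda* = (2.6667)


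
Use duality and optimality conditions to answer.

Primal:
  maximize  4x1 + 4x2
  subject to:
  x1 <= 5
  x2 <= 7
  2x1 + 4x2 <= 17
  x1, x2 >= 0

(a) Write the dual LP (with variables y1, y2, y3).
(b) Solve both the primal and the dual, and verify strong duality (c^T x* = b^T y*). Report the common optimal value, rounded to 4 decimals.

The standard primal-dual pair for 'max c^T x s.t. A x <= b, x >= 0' is:
  Dual:  min b^T y  s.t.  A^T y >= c,  y >= 0.

So the dual LP is:
  minimize  5y1 + 7y2 + 17y3
  subject to:
    y1 + 2y3 >= 4
    y2 + 4y3 >= 4
    y1, y2, y3 >= 0

Solving the primal: x* = (5, 1.75).
  primal value c^T x* = 27.
Solving the dual: y* = (2, 0, 1).
  dual value b^T y* = 27.
Strong duality: c^T x* = b^T y*. Confirmed.

27


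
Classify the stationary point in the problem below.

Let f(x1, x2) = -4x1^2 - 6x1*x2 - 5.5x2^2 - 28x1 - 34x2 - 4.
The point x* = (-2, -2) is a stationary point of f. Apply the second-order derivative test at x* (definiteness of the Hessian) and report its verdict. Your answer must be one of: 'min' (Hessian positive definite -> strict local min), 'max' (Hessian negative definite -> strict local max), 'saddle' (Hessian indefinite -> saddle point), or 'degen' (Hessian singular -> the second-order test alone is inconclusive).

Compute the Hessian H = grad^2 f:
  H = [[-8, -6], [-6, -11]]
Verify stationarity: grad f(x*) = H x* + g = (0, 0).
Eigenvalues of H: -15.6847, -3.3153.
Both eigenvalues < 0, so H is negative definite -> x* is a strict local max.

max


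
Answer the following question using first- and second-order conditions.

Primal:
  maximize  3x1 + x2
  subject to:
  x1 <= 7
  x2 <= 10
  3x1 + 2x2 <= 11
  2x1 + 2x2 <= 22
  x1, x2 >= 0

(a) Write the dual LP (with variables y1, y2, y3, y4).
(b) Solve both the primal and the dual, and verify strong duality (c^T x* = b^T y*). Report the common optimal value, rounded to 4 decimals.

The standard primal-dual pair for 'max c^T x s.t. A x <= b, x >= 0' is:
  Dual:  min b^T y  s.t.  A^T y >= c,  y >= 0.

So the dual LP is:
  minimize  7y1 + 10y2 + 11y3 + 22y4
  subject to:
    y1 + 3y3 + 2y4 >= 3
    y2 + 2y3 + 2y4 >= 1
    y1, y2, y3, y4 >= 0

Solving the primal: x* = (3.6667, 0).
  primal value c^T x* = 11.
Solving the dual: y* = (0, 0, 1, 0).
  dual value b^T y* = 11.
Strong duality: c^T x* = b^T y*. Confirmed.

11


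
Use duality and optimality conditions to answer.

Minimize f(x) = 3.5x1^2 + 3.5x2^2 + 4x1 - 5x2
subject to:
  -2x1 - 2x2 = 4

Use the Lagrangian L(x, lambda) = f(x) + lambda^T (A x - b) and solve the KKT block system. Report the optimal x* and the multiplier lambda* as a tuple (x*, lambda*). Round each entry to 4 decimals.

Form the Lagrangian:
  L(x, lambda) = (1/2) x^T Q x + c^T x + lambda^T (A x - b)
Stationarity (grad_x L = 0): Q x + c + A^T lambda = 0.
Primal feasibility: A x = b.

This gives the KKT block system:
  [ Q   A^T ] [ x     ]   [-c ]
  [ A    0  ] [ lambda ] = [ b ]

Solving the linear system:
  x*      = (-1.6429, -0.3571)
  lambda* = (-3.75)
  f(x*)   = 5.1071

x* = (-1.6429, -0.3571), lambda* = (-3.75)


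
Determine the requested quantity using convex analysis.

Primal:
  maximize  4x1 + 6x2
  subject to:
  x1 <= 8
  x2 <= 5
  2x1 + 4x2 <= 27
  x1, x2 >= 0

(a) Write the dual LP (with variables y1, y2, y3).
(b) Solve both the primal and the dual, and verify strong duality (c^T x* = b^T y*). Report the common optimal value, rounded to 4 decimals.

The standard primal-dual pair for 'max c^T x s.t. A x <= b, x >= 0' is:
  Dual:  min b^T y  s.t.  A^T y >= c,  y >= 0.

So the dual LP is:
  minimize  8y1 + 5y2 + 27y3
  subject to:
    y1 + 2y3 >= 4
    y2 + 4y3 >= 6
    y1, y2, y3 >= 0

Solving the primal: x* = (8, 2.75).
  primal value c^T x* = 48.5.
Solving the dual: y* = (1, 0, 1.5).
  dual value b^T y* = 48.5.
Strong duality: c^T x* = b^T y*. Confirmed.

48.5


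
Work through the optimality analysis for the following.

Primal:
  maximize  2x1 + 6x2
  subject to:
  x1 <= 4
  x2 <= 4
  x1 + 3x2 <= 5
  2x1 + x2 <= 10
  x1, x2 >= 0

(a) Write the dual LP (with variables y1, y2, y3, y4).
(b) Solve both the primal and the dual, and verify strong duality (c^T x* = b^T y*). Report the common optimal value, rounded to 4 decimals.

The standard primal-dual pair for 'max c^T x s.t. A x <= b, x >= 0' is:
  Dual:  min b^T y  s.t.  A^T y >= c,  y >= 0.

So the dual LP is:
  minimize  4y1 + 4y2 + 5y3 + 10y4
  subject to:
    y1 + y3 + 2y4 >= 2
    y2 + 3y3 + y4 >= 6
    y1, y2, y3, y4 >= 0

Solving the primal: x* = (0, 1.6667).
  primal value c^T x* = 10.
Solving the dual: y* = (0, 0, 2, 0).
  dual value b^T y* = 10.
Strong duality: c^T x* = b^T y*. Confirmed.

10


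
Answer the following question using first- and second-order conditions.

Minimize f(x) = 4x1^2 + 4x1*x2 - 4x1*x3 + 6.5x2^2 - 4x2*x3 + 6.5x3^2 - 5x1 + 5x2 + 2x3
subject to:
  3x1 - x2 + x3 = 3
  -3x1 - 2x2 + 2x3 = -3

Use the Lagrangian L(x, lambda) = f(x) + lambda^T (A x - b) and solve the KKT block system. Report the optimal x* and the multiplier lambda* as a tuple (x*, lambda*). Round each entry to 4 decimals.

Form the Lagrangian:
  L(x, lambda) = (1/2) x^T Q x + c^T x + lambda^T (A x - b)
Stationarity (grad_x L = 0): Q x + c + A^T lambda = 0.
Primal feasibility: A x = b.

This gives the KKT block system:
  [ Q   A^T ] [ x     ]   [-c ]
  [ A    0  ] [ lambda ] = [ b ]

Solving the linear system:
  x*      = (1, -0.3889, -0.3889)
  lambda* = (1.1667, 2.1667)
  f(x*)   = -2.3611

x* = (1, -0.3889, -0.3889), lambda* = (1.1667, 2.1667)


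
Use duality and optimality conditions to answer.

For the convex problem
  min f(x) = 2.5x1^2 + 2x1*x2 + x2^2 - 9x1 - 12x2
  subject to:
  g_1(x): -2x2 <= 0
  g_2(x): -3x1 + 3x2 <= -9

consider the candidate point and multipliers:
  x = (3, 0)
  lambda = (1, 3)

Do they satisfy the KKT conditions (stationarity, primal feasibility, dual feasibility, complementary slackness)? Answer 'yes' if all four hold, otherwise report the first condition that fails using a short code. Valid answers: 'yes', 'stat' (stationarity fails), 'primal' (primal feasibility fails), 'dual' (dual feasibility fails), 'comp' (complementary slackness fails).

Gradient of f: grad f(x) = Q x + c = (6, -6)
Constraint values g_i(x) = a_i^T x - b_i:
  g_1((3, 0)) = 0
  g_2((3, 0)) = 0
Stationarity residual: grad f(x) + sum_i lambda_i a_i = (-3, 1)
  -> stationarity FAILS
Primal feasibility (all g_i <= 0): OK
Dual feasibility (all lambda_i >= 0): OK
Complementary slackness (lambda_i * g_i(x) = 0 for all i): OK

Verdict: the first failing condition is stationarity -> stat.

stat


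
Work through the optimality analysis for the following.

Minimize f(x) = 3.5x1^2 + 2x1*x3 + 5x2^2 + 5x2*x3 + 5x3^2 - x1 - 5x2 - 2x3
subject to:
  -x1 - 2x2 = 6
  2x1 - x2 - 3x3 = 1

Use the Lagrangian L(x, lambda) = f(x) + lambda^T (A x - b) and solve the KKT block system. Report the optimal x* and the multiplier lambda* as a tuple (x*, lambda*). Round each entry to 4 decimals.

Form the Lagrangian:
  L(x, lambda) = (1/2) x^T Q x + c^T x + lambda^T (A x - b)
Stationarity (grad_x L = 0): Q x + c + A^T lambda = 0.
Primal feasibility: A x = b.

This gives the KKT block system:
  [ Q   A^T ] [ x     ]   [-c ]
  [ A    0  ] [ lambda ] = [ b ]

Solving the linear system:
  x*      = (-0.484, -2.758, 0.2633)
  lambda* = (-13.2776, -4.7082)
  f(x*)   = 49.0605

x* = (-0.484, -2.758, 0.2633), lambda* = (-13.2776, -4.7082)


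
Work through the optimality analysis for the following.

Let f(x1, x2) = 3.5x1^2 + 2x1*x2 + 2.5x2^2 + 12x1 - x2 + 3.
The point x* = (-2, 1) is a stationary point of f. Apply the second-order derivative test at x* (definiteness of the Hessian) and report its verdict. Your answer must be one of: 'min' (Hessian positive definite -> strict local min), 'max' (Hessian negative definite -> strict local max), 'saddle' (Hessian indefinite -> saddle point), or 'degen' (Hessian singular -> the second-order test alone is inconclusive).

Compute the Hessian H = grad^2 f:
  H = [[7, 2], [2, 5]]
Verify stationarity: grad f(x*) = H x* + g = (0, 0).
Eigenvalues of H: 3.7639, 8.2361.
Both eigenvalues > 0, so H is positive definite -> x* is a strict local min.

min


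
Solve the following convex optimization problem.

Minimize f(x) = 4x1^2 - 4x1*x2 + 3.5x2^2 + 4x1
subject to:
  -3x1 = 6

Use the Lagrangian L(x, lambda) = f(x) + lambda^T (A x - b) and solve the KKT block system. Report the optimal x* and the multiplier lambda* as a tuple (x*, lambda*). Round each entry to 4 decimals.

Form the Lagrangian:
  L(x, lambda) = (1/2) x^T Q x + c^T x + lambda^T (A x - b)
Stationarity (grad_x L = 0): Q x + c + A^T lambda = 0.
Primal feasibility: A x = b.

This gives the KKT block system:
  [ Q   A^T ] [ x     ]   [-c ]
  [ A    0  ] [ lambda ] = [ b ]

Solving the linear system:
  x*      = (-2, -1.1429)
  lambda* = (-2.4762)
  f(x*)   = 3.4286

x* = (-2, -1.1429), lambda* = (-2.4762)


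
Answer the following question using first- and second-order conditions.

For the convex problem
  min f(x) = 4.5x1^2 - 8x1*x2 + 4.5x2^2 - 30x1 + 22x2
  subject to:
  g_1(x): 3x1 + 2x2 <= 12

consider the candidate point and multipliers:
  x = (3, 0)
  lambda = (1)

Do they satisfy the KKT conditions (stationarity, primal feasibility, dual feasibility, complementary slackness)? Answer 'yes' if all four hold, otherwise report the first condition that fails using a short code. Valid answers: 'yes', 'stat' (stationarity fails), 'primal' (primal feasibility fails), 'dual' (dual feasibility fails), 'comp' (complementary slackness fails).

Gradient of f: grad f(x) = Q x + c = (-3, -2)
Constraint values g_i(x) = a_i^T x - b_i:
  g_1((3, 0)) = -3
Stationarity residual: grad f(x) + sum_i lambda_i a_i = (0, 0)
  -> stationarity OK
Primal feasibility (all g_i <= 0): OK
Dual feasibility (all lambda_i >= 0): OK
Complementary slackness (lambda_i * g_i(x) = 0 for all i): FAILS

Verdict: the first failing condition is complementary_slackness -> comp.

comp


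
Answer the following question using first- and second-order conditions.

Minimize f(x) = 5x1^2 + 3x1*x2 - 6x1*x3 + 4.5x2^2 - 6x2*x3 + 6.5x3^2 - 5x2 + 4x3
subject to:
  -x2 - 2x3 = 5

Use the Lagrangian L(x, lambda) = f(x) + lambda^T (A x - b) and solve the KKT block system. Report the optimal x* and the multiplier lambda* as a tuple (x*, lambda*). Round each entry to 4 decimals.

Form the Lagrangian:
  L(x, lambda) = (1/2) x^T Q x + c^T x + lambda^T (A x - b)
Stationarity (grad_x L = 0): Q x + c + A^T lambda = 0.
Primal feasibility: A x = b.

This gives the KKT block system:
  [ Q   A^T ] [ x     ]   [-c ]
  [ A    0  ] [ lambda ] = [ b ]

Solving the linear system:
  x*      = (-0.8754, -1.041, -1.9795)
  lambda* = (-5.1177)
  f(x*)   = 11.4377

x* = (-0.8754, -1.041, -1.9795), lambda* = (-5.1177)


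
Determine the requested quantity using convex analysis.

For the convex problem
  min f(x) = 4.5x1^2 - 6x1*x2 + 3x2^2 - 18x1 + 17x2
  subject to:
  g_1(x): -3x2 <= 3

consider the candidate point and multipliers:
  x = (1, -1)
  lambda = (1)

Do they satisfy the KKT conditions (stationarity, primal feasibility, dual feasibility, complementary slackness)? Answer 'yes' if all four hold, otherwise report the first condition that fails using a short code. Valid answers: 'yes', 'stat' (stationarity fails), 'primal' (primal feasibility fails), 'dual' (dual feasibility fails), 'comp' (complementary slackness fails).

Gradient of f: grad f(x) = Q x + c = (-3, 5)
Constraint values g_i(x) = a_i^T x - b_i:
  g_1((1, -1)) = 0
Stationarity residual: grad f(x) + sum_i lambda_i a_i = (-3, 2)
  -> stationarity FAILS
Primal feasibility (all g_i <= 0): OK
Dual feasibility (all lambda_i >= 0): OK
Complementary slackness (lambda_i * g_i(x) = 0 for all i): OK

Verdict: the first failing condition is stationarity -> stat.

stat


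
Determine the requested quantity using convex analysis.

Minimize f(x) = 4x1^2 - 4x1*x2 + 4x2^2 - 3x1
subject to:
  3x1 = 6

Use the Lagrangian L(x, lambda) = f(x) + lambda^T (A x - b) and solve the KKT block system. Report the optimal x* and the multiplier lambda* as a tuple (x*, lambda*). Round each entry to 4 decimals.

Form the Lagrangian:
  L(x, lambda) = (1/2) x^T Q x + c^T x + lambda^T (A x - b)
Stationarity (grad_x L = 0): Q x + c + A^T lambda = 0.
Primal feasibility: A x = b.

This gives the KKT block system:
  [ Q   A^T ] [ x     ]   [-c ]
  [ A    0  ] [ lambda ] = [ b ]

Solving the linear system:
  x*      = (2, 1)
  lambda* = (-3)
  f(x*)   = 6

x* = (2, 1), lambda* = (-3)
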